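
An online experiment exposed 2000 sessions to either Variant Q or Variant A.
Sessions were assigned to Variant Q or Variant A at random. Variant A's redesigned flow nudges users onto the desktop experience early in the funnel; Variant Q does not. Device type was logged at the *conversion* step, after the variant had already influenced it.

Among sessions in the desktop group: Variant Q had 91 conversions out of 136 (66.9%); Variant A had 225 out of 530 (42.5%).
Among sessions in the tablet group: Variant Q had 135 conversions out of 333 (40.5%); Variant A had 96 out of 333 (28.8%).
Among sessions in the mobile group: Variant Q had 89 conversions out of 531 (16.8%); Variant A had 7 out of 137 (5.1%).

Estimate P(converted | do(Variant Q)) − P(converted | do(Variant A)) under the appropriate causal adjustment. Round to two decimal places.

Variant Q is higher inside every device type stratum but Variant A is higher in aggregate. Whether to stratify depends on how device type relates to the variant.
Device type is recorded after the variant and is itself shifted by it — it sits on the causal path from variant to outcome. Conditioning on a mediator would strip out part of the effect we want; the pooled comparison gives the total causal effect.
The causal difference is the pooled difference: 0.315 − 0.328 = -0.013.

-0.01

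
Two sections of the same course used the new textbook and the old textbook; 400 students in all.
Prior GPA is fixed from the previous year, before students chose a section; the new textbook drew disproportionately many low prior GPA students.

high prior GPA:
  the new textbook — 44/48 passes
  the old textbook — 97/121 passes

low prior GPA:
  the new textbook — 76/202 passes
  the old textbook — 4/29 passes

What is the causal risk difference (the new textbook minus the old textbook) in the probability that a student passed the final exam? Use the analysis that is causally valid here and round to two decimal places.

+0.19

Prior GPA band differs across teaching methods for reasons unrelated to any effect of the teaching method itself, and it separately predicts the outcome — a classic confounder. We must compare within prior GPA band levels.
Adjusting over the population distribution of prior GPA band: 0.422·(0.917−0.802) + 0.578·(0.376−0.138) = +0.186.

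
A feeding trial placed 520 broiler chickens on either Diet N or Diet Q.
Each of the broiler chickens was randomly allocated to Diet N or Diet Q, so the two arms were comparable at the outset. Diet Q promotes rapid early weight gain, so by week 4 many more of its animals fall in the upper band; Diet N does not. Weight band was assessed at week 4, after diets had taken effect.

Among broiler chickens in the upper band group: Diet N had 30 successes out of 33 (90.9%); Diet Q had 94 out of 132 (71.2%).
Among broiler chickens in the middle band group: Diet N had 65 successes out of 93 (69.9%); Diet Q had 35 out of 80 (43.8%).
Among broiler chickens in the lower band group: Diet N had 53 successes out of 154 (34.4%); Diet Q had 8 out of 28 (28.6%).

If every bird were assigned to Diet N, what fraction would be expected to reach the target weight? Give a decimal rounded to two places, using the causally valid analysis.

The week-4 weight band-specific comparison favours Diet N throughout, but the pooled figures favour Diet Q. The question is whether to condition on week-4 weight band.
The distribution of week-4 weight band is itself part of what the diet does — it is an intermediate outcome. Holding it fixed would remove that part of the effect; the total effect is the pooled difference.
So P(outcome | do(Diet N)) is just the pooled rate for Diet N: 148/280 = 0.529.

0.53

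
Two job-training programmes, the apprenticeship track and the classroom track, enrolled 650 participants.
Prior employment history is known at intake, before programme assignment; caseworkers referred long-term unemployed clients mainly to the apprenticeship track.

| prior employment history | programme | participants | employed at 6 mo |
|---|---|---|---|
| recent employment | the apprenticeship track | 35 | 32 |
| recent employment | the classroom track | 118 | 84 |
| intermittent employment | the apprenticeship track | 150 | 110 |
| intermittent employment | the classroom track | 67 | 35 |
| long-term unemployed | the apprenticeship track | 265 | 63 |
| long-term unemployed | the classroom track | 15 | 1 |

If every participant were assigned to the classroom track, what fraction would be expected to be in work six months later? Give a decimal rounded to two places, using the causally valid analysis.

0.37

Within every prior employment history level the apprenticeship track has the higher rate, yet pooled the classroom track does — Simpson's reversal.
The imbalance in prior employment history arose from how participants were allocated, not from anything the programme did; and prior employment history independently affects the outcome. The pooled gap is confounded — condition on prior employment history.
Standardising the classroom track to the population prior employment history mix: 0.235·84/118 + 0.334·35/67 + 0.431·1/15 = 0.371.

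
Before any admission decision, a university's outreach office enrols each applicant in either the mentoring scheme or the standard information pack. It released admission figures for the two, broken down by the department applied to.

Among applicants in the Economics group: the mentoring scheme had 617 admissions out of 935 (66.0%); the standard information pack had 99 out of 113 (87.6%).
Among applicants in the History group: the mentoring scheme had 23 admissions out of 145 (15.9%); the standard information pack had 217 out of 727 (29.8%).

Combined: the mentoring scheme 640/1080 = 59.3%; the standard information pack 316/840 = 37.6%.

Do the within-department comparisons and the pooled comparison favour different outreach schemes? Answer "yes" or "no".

yes

Within each department level (Economics 66.0% vs 87.6%; History 15.9% vs 29.8%), the standard information pack has the higher rate every time. Pooled: 59.3% vs 37.6% — the mentoring scheme has the higher rate overall. The two comparisons disagree.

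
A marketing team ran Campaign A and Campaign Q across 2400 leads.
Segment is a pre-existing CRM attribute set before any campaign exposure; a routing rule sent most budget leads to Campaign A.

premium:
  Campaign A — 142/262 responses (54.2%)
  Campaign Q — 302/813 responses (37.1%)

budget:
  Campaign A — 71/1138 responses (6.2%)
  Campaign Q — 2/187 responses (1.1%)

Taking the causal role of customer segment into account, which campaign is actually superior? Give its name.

The customer segment-specific comparison favours Campaign A throughout, but the pooled figures favour Campaign Q. The question is whether to condition on customer segment.
Customer segment differs across campaigns for reasons unrelated to any effect of the campaign itself, and it separately predicts the outcome — a classic confounder. We must compare within customer segment levels.
Within each level — premium: 54.2% vs 37.1%; budget: 6.2% vs 1.1% — Campaign A is higher every time.

Campaign A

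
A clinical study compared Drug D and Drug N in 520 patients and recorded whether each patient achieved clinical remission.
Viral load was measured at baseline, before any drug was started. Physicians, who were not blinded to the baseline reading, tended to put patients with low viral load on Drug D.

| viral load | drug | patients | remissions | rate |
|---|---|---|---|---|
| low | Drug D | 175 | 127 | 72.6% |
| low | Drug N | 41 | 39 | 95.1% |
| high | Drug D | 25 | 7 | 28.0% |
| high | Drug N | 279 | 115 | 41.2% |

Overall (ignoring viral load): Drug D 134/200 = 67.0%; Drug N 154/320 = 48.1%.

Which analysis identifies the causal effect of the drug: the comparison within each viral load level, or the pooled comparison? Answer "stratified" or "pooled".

Within every viral load level Drug N has the higher rate, yet pooled Drug D does — Simpson's reversal.
Here viral load is a common cause — it drives both which drug a case falls under and the outcome. The crude comparison mixes populations; the stratum-specific rates are the causally relevant ones.
Within each level — low: 72.6% vs 95.1%; high: 28.0% vs 41.2% — Drug N is higher every time.

stratified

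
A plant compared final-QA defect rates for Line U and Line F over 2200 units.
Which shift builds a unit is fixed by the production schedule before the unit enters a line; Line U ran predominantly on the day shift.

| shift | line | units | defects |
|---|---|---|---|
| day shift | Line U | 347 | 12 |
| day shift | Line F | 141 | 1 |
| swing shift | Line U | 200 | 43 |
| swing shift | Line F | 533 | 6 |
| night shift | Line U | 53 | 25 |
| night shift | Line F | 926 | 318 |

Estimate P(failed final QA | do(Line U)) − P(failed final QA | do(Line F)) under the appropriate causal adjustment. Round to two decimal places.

The shift-specific comparison favours Line F throughout, but the pooled figures favour Line U. The question is whether to condition on shift.
Shift satisfies the back-door criterion: it is not a descendant of the line, and it blocks the spurious path from line to outcome. Adjusting for it (i.e., using the within-shift rates) gives the causal effect.
Adjusting over the population distribution of shift: 0.222·(0.035−0.007) + 0.333·(0.215−0.011) + 0.445·(0.472−0.343) = +0.131.

+0.13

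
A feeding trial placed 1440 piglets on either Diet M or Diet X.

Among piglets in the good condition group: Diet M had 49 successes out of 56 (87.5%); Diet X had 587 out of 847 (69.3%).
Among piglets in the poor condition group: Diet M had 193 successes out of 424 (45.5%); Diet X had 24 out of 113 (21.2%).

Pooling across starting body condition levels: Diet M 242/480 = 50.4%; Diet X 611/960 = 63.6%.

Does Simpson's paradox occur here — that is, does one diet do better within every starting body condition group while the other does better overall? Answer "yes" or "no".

yes

Within each starting body condition level (good condition 87.5% vs 69.3%; poor condition 45.5% vs 21.2%), Diet M has the higher rate every time. Pooled: 50.4% vs 63.6% — Diet X has the higher rate overall. The two comparisons disagree.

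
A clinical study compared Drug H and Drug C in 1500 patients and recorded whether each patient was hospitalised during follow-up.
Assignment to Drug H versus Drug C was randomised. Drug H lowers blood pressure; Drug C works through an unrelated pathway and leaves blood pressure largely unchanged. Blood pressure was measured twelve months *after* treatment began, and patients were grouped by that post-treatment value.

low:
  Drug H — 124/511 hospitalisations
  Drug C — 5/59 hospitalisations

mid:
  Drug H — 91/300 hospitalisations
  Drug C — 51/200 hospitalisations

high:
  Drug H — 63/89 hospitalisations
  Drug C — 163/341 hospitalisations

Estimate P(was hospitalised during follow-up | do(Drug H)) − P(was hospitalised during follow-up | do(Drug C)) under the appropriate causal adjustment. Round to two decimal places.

-0.06

The distribution of blood pressure is itself part of what the drug does — it is an intermediate outcome. Holding it fixed would remove that part of the effect; the total effect is the pooled difference.
The causal difference is the pooled difference: 0.309 − 0.365 = -0.056.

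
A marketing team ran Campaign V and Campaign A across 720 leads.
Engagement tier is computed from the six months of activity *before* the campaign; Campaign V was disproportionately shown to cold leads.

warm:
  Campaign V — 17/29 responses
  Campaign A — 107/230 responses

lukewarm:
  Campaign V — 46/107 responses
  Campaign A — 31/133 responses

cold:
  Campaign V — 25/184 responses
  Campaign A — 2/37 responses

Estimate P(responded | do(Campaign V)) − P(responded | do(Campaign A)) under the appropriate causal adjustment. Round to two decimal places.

The engagement tier-specific comparison favours Campaign V throughout, but the pooled figures favour Campaign A. The question is whether to condition on engagement tier.
The imbalance in engagement tier arose from how leads were allocated, not from anything the campaign did; and engagement tier independently affects the outcome. The pooled gap is confounded — condition on engagement tier.
Adjusting over the population distribution of engagement tier: 0.360·(0.586−0.465) + 0.333·(0.430−0.233) + 0.307·(0.136−0.054) = +0.134.

+0.13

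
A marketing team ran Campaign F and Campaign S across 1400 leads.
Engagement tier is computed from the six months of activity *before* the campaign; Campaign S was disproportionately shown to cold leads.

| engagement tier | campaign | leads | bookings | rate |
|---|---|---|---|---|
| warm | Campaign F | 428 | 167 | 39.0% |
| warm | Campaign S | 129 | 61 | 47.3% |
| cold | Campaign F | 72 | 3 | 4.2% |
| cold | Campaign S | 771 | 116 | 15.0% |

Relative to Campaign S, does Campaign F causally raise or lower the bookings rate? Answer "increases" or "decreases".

decreases

Here engagement tier is a common cause — it drives both which campaign a case falls under and the outcome. The crude comparison mixes populations; the stratum-specific rates are the causally relevant ones.
Within each level — warm: 39.0% vs 47.3%; cold: 4.2% vs 15.0% — Campaign S is higher every time.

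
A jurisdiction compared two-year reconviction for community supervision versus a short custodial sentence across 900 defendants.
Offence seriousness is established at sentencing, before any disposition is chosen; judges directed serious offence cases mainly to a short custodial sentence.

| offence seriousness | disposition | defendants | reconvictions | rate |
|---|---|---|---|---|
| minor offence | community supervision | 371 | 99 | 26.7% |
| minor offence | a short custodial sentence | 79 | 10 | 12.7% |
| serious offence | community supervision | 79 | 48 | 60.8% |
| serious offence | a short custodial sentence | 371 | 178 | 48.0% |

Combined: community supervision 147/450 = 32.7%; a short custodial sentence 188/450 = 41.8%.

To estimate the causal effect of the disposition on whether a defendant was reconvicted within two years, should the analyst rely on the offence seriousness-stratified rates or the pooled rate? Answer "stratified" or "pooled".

The imbalance in offence seriousness arose from how defendants were allocated, not from anything the disposition did; and offence seriousness independently affects the outcome. The pooled gap is confounded — condition on offence seriousness.
Within each level — minor offence: 26.7% vs 12.7%; serious offence: 60.8% vs 48.0% — a short custodial sentence is lower every time.

stratified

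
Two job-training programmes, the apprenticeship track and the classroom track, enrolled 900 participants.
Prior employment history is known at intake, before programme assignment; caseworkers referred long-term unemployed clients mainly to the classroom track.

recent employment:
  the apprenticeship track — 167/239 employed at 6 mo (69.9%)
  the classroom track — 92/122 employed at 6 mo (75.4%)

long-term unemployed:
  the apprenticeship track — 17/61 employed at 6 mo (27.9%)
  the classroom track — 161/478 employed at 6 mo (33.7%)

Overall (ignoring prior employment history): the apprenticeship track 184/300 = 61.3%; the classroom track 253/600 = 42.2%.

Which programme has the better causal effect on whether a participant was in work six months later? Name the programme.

the classroom track

Since prior employment history is a pre-existing factor (not a product of the programme) and it affects the outcome on its own, it is a confounder. The stratified rates, not the pooled rate, identify the causal effect.
Within each level — recent employment: 69.9% vs 75.4%; long-term unemployed: 27.9% vs 33.7% — the classroom track is higher every time.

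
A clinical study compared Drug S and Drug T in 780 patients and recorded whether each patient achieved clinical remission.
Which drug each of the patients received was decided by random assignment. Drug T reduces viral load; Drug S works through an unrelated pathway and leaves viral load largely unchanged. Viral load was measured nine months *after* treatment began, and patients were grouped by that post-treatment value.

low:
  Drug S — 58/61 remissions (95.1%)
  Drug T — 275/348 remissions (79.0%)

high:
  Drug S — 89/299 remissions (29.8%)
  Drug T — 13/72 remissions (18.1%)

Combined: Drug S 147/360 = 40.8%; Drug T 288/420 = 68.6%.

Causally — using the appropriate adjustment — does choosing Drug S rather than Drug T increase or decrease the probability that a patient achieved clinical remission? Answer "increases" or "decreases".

Within every viral load level Drug S has the higher rate, yet pooled Drug T does — Simpson's reversal.
Stratifying would compare drugs among patients the drugs themselves sorted into viral load groups — a form of selection on an intermediate. The unconditioned pooled rates give the total causal effect.
Pooled: Drug S 40.8% vs Drug T 68.6%; Drug T is higher overall.

decreases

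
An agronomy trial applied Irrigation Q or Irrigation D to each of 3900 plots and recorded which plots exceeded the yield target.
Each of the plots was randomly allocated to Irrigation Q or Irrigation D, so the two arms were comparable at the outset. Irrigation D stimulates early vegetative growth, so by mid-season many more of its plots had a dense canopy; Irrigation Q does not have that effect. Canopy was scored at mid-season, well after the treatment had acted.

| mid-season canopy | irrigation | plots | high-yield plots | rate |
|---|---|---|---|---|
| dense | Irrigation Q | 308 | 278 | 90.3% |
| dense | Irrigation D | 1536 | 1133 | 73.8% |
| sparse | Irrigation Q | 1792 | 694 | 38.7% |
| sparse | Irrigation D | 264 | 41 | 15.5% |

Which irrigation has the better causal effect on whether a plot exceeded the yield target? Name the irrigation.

Irrigation Q is higher inside every mid-season canopy stratum but Irrigation D is higher in aggregate. Whether to stratify depends on how mid-season canopy relates to the irrigation.
The distribution of mid-season canopy is itself part of what the irrigation does — it is an intermediate outcome. Holding it fixed would remove that part of the effect; the total effect is the pooled difference.
Pooled: Irrigation Q 46.3% vs Irrigation D 65.2%; Irrigation D is higher overall.

Irrigation D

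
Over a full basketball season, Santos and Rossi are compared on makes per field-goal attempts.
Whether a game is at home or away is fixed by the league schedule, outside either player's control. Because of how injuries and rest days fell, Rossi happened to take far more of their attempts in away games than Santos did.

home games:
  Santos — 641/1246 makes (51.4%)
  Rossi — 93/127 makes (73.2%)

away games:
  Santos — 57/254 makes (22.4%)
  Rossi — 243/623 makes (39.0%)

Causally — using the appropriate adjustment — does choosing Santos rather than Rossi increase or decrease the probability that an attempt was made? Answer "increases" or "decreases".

Here game venue is a common cause — it drives both which player a case falls under and the outcome. The crude comparison mixes populations; the stratum-specific rates are the causally relevant ones.
Within each level — home games: 51.4% vs 73.2%; away games: 22.4% vs 39.0% — Rossi is higher every time.

decreases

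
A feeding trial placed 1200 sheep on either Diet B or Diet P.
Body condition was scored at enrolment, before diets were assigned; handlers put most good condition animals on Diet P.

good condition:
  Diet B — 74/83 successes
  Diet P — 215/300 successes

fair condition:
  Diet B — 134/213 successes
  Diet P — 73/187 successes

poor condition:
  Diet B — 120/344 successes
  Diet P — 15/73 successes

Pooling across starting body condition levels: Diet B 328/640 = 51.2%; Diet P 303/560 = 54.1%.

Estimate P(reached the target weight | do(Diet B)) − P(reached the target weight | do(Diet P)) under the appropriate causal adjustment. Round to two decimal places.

+0.19

The stratified and pooled comparisons disagree (Diet B wins within each starting body condition; Diet P wins overall), so the answer turns on the causal role of starting body condition.
Starting body condition differs across diets for reasons unrelated to any effect of the diet itself, and it separately predicts the outcome — a classic confounder. We must compare within starting body condition levels.
Adjusting over the population distribution of starting body condition: 0.319·(0.892−0.717) + 0.333·(0.629−0.390) + 0.347·(0.349−0.205) = +0.185.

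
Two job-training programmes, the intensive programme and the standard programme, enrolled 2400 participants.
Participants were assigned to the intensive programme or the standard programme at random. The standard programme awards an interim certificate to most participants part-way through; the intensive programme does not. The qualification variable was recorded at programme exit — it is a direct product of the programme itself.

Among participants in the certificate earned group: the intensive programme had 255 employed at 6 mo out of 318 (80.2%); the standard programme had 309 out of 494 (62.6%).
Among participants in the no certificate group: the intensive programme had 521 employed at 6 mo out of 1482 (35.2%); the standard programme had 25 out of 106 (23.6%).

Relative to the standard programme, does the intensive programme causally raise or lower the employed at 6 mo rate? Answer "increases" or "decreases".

The qualification attained during the programme-specific comparison favours the intensive programme throughout, but the pooled figures favour the standard programme. The question is whether to condition on qualification attained during the programme.
Stratifying would compare programmes among participants the programmes themselves sorted into qualification attained during the programme groups — a form of selection on an intermediate. The unconditioned pooled rates give the total causal effect.
Pooled: the intensive programme 43.1% vs the standard programme 55.7%; the standard programme is higher overall.

decreases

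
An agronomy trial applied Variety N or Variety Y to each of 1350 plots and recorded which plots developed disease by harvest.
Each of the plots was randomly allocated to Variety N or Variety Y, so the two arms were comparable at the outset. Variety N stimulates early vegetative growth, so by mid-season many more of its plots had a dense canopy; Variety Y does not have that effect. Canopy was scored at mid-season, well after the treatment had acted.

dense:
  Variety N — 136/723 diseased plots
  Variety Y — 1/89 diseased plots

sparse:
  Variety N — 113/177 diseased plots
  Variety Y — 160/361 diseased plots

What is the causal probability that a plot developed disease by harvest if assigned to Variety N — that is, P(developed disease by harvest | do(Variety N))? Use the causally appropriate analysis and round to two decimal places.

The mid-season canopy-specific comparison favours Variety Y throughout, but the pooled figures favour Variety N. The question is whether to condition on mid-season canopy.
Mid-season canopy here is a post-treatment variable shaped by the variety; conditioning on it would introduce bias rather than remove it. The overall comparison is the causal one.
So P(outcome | do(Variety N)) is just the pooled rate for Variety N: 249/900 = 0.277.

0.28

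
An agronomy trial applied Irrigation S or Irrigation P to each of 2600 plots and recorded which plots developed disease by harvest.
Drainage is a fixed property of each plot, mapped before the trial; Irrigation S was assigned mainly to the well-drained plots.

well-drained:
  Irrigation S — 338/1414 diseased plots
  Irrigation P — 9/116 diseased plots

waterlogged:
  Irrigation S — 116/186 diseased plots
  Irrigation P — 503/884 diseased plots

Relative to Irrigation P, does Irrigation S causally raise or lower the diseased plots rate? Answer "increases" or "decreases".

increases

Nothing the irrigation does changes field drainage; the imbalance is an allocation artefact. With field drainage also predicting the outcome, the pooled figure is confounded, and the within-stratum comparison is the causal one.
Within each level — well-drained: 23.9% vs 7.8%; waterlogged: 62.4% vs 56.9% — Irrigation P is lower every time.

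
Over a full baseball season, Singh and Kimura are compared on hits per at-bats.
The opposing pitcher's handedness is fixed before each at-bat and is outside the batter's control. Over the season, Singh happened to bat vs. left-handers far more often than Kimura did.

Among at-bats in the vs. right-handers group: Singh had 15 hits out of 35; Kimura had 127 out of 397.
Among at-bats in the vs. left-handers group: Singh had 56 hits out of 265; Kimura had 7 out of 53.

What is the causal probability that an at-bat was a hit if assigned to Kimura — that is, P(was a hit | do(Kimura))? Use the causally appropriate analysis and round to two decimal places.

0.24

Singh is higher inside every pitcher handedness stratum but Kimura is higher in aggregate. Whether to stratify depends on how pitcher handedness relates to the player.
Pitcher handedness differs across players for reasons unrelated to any effect of the player itself, and it separately predicts the outcome — a classic confounder. We must compare within pitcher handedness levels.
Standardising Kimura to the population pitcher handedness mix: 0.576·127/397 + 0.424·7/53 = 0.240.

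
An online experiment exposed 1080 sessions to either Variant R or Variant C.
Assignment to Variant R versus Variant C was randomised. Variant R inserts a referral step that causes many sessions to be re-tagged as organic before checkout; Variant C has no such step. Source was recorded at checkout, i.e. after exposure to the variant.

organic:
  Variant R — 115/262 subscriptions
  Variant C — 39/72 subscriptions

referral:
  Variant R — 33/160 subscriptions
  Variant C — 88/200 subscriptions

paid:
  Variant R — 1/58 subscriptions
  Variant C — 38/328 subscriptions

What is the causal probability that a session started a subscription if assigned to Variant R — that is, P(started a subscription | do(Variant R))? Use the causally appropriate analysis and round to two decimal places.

0.31

The stratified and pooled comparisons disagree (Variant C wins within each traffic source; Variant R wins overall), so the answer turns on the causal role of traffic source.
Traffic source lies on the pathway variant → traffic source → outcome, so adjusting for it blocks the indirect effect. For the total causal effect of variant, use the unadjusted pooled rates.
So P(outcome | do(Variant R)) is just the pooled rate for Variant R: 149/480 = 0.310.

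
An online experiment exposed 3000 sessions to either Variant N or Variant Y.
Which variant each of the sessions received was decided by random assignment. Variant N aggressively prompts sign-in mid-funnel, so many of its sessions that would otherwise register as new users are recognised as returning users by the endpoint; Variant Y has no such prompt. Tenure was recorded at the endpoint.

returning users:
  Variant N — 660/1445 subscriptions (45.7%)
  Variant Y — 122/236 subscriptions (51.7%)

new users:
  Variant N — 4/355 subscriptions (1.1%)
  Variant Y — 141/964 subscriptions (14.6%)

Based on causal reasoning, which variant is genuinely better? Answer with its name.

The distribution of user tenure is itself part of what the variant does — it is an intermediate outcome. Holding it fixed would remove that part of the effect; the total effect is the pooled difference.
Pooled: Variant N 36.9% vs Variant Y 21.9%; Variant N is higher overall.

Variant N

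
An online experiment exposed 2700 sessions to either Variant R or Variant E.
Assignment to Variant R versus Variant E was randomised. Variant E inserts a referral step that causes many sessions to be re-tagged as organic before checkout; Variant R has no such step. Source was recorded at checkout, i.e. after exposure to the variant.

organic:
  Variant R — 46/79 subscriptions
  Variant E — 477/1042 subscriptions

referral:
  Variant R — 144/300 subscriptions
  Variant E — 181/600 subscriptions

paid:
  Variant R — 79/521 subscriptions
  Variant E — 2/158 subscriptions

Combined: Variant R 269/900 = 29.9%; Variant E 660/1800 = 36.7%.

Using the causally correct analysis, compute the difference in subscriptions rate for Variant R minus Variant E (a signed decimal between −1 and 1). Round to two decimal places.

Traffic source is recorded after the variant and is itself shifted by it — it sits on the causal path from variant to outcome. Conditioning on a mediator would strip out part of the effect we want; the pooled comparison gives the total causal effect.
The causal difference is the pooled difference: 0.299 − 0.367 = -0.068.

-0.07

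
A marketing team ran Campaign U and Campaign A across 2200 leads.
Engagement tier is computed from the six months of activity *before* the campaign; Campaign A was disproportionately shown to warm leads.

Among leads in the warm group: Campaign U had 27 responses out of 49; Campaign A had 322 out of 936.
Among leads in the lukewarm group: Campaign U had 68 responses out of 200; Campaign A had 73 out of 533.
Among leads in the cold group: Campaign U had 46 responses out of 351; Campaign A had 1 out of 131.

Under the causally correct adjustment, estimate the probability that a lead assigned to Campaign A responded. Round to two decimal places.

0.20

The engagement tier-specific comparison favours Campaign U throughout, but the pooled figures favour Campaign A. The question is whether to condition on engagement tier.
The imbalance in engagement tier arose from how leads were allocated, not from anything the campaign did; and engagement tier independently affects the outcome. The pooled gap is confounded — condition on engagement tier.
Standardising Campaign A to the population engagement tier mix: 0.448·322/936 + 0.333·73/533 + 0.219·1/131 = 0.201.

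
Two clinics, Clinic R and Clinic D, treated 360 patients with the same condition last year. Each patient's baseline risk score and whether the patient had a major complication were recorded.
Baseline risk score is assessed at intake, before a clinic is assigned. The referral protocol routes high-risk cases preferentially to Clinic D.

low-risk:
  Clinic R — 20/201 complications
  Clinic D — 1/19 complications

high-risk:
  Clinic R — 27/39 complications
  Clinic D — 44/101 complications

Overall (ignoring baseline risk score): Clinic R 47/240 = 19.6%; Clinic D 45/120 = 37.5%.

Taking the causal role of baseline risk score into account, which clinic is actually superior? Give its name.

Clinic D

Within every baseline risk score level Clinic D has the lower rate, yet pooled Clinic R does — Simpson's reversal.
Baseline risk score differs across clinics for reasons unrelated to any effect of the clinic itself, and it separately predicts the outcome — a classic confounder. We must compare within baseline risk score levels.
Within each level — low-risk: 10.0% vs 5.3%; high-risk: 69.2% vs 43.6% — Clinic D is lower every time.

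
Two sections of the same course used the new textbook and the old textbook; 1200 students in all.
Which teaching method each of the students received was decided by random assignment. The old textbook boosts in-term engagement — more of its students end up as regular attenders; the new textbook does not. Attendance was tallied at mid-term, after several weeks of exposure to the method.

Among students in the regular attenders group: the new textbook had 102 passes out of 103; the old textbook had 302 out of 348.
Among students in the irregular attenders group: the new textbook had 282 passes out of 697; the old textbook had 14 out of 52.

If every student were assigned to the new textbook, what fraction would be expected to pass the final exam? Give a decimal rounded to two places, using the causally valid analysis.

Mid-term attendance lies on the pathway teaching method → mid-term attendance → outcome, so adjusting for it blocks the indirect effect. For the total causal effect of teaching method, use the unadjusted pooled rates.
So P(outcome | do(the new textbook)) is just the pooled rate for the new textbook: 384/800 = 0.480.

0.48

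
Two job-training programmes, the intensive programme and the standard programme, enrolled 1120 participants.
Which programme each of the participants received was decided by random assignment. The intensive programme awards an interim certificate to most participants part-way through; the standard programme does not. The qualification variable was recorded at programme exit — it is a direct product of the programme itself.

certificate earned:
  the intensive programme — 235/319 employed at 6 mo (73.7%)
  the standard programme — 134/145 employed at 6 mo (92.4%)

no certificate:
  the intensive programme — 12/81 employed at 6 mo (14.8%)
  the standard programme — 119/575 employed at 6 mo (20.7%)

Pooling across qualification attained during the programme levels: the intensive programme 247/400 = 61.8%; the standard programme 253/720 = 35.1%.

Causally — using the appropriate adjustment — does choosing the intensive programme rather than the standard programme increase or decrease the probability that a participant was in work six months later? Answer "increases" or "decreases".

The stratified and pooled comparisons disagree (the standard programme wins within each qualification attained during the programme; the intensive programme wins overall), so the answer turns on the causal role of qualification attained during the programme.
Stratifying would compare programmes among participants the programmes themselves sorted into qualification attained during the programme groups — a form of selection on an intermediate. The unconditioned pooled rates give the total causal effect.
Pooled: the intensive programme 61.8% vs the standard programme 35.1%; the intensive programme is higher overall.

increases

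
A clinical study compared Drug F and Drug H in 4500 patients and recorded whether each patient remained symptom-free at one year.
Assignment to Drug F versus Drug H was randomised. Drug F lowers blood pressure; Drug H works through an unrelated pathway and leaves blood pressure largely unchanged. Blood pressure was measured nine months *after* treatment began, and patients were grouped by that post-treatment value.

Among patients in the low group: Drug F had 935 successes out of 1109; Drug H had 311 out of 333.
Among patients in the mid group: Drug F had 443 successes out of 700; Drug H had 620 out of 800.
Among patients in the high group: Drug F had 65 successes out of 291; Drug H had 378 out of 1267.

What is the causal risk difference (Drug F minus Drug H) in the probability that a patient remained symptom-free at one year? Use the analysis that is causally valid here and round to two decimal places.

+0.14

Drug H is higher inside every blood pressure stratum but Drug F is higher in aggregate. Whether to stratify depends on how blood pressure relates to the drug.
Blood pressure is downstream of the drug. One should not condition on a consequence of treatment, so the overall rates are the right comparison.
The causal difference is the pooled difference: 0.687 − 0.545 = +0.142.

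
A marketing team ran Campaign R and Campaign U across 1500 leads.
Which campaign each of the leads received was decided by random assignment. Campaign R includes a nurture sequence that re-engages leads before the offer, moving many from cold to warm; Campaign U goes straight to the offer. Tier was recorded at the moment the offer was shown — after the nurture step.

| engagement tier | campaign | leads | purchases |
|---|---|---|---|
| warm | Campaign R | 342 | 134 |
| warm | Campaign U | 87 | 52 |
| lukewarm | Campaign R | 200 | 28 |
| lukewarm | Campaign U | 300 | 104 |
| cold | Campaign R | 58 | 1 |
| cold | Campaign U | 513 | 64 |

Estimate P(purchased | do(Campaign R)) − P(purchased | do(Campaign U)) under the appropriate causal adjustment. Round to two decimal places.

+0.03

Campaign U is higher inside every engagement tier stratum but Campaign R is higher in aggregate. Whether to stratify depends on how engagement tier relates to the campaign.
Because the campaign influences engagement tier, engagement tier is a post-treatment mediator, not a confounder. Stratifying on it would bias the estimate; the causal effect is the crude pooled difference.
The causal difference is the pooled difference: 0.272 − 0.244 = +0.027.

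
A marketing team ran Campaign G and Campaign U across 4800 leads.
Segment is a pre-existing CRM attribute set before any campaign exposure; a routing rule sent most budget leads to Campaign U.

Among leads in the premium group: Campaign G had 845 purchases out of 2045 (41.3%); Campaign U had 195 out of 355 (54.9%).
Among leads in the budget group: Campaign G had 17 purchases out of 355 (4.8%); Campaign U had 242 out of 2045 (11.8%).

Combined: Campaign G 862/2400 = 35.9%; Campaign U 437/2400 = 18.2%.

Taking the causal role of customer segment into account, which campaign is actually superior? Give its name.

Nothing the campaign does changes customer segment; the imbalance is an allocation artefact. With customer segment also predicting the outcome, the pooled figure is confounded, and the within-stratum comparison is the causal one.
Within each level — premium: 41.3% vs 54.9%; budget: 4.8% vs 11.8% — Campaign U is higher every time.

Campaign U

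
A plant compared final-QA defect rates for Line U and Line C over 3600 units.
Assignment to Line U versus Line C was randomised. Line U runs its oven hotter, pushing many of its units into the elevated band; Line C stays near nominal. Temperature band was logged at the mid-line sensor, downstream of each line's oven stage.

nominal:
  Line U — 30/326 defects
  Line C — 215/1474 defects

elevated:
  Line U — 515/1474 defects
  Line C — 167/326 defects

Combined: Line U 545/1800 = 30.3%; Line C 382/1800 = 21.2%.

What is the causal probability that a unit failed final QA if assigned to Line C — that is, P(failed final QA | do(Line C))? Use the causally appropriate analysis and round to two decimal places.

0.21

The in-process temperature band-specific comparison favours Line U throughout, but the pooled figures favour Line C. The question is whether to condition on in-process temperature band.
Because the line influences in-process temperature band, in-process temperature band is a post-treatment mediator, not a confounder. Stratifying on it would bias the estimate; the causal effect is the crude pooled difference.
So P(outcome | do(Line C)) is just the pooled rate for Line C: 382/1800 = 0.212.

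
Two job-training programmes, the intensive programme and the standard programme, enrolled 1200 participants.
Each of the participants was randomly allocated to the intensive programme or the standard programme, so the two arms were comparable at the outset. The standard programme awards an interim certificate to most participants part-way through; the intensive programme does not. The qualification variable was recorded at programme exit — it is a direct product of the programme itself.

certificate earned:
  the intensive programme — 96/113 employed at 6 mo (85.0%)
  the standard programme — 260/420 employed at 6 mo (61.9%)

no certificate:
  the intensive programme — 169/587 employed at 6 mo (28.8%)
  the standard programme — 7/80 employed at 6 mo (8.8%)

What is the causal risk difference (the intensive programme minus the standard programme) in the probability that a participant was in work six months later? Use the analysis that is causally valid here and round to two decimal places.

-0.16

Within every qualification attained during the programme level the intensive programme has the higher rate, yet pooled the standard programme does — Simpson's reversal.
Qualification attained during the programme lies on the pathway programme → qualification attained during the programme → outcome, so adjusting for it blocks the indirect effect. For the total causal effect of programme, use the unadjusted pooled rates.
The causal difference is the pooled difference: 0.379 − 0.534 = -0.155.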